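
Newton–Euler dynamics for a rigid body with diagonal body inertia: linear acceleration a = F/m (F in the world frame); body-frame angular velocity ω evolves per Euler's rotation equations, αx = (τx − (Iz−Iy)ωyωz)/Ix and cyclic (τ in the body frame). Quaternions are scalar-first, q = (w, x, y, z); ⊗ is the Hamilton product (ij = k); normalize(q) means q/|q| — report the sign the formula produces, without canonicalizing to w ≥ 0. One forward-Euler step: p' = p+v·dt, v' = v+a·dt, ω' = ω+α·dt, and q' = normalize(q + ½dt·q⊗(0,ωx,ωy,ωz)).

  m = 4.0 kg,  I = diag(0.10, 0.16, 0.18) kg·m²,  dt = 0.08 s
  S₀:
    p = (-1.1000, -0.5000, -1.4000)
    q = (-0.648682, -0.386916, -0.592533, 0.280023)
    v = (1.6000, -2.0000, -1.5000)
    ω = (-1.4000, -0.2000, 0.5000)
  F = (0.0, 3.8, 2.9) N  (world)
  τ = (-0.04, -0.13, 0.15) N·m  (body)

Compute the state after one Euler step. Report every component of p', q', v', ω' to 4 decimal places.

p' = (-0.9720, -0.6600, -1.5200)
q' = (-0.6795, -0.3596, -0.5942, 0.2365)
v' = (1.6000, -1.9240, -1.4420)
ω' = (-1.4304, -0.2930, 0.5592)

gyro term ω×Iω = (-0.0020, 0.0560, 0.0168)
α = I⁻¹(τ − ω×Iω) = (-0.3800, -1.1625, 0.7400)
ω + α·dt = (-1.4304, -0.2930, 0.5592)
2q̇ = q⊗(0,ω) = (-0.8002005, 0.6678929, -0.0688378, -1.0765040)
updated quaternion q' = (-0.6795, -0.3596, -0.5942, 0.2365)
new position p' = (-0.9720, -0.6600, -1.5200)
new velocity v' = (1.6000, -1.9240, -1.4420)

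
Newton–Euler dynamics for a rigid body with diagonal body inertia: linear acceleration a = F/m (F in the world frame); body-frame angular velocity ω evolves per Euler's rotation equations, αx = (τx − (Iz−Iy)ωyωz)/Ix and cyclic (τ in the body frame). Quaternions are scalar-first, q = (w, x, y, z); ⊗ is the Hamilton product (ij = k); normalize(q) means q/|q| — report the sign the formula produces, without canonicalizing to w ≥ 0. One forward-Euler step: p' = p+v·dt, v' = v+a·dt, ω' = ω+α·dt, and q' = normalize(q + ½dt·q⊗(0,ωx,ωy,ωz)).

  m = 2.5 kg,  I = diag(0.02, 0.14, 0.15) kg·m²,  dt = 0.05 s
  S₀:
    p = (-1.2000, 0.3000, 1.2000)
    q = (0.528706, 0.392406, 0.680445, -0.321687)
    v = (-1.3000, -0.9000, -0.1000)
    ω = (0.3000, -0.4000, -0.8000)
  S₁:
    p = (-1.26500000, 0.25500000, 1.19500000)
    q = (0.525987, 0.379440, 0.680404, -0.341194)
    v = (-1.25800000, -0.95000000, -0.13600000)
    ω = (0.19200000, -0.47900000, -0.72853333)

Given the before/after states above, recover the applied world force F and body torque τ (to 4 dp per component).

rate change Δω = (-0.10800000, -0.07900000, 0.07146667)
gyro term ω₀×Iω₀ = (0.0032, 0.0312, -0.0144)
I·α + gyro = (-0.0400, -0.1900, 0.2000)
Δv = v₁−v₀ = (0.04200000, -0.05000000, -0.03600000)
m·(v₁−v₀)/dt = (2.1000, -2.5000, -1.8000)

F = (2.1000, -2.5000, -1.8000)
τ = (-0.0400, -0.1900, 0.2000)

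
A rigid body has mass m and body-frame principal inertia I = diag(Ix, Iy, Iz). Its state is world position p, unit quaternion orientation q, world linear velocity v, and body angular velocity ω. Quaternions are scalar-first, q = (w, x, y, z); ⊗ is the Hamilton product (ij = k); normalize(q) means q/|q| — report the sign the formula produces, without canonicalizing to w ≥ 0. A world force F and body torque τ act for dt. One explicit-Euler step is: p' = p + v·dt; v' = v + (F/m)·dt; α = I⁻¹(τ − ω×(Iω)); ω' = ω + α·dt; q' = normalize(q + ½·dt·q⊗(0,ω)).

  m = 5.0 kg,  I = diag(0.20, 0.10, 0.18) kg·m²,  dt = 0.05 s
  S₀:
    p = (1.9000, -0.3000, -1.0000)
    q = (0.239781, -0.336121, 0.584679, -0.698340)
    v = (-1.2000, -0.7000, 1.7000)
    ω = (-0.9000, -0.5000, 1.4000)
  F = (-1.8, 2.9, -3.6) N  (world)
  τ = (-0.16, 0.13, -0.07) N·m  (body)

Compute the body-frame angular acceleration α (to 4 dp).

ω×(Iω) gyroscopic = (-0.0560, -0.0252, -0.0450)
α = I⁻¹(τ − ω×Iω) = (-0.5200, 1.5520, -0.1389)

α = (-0.5200, 1.5520, -0.1389)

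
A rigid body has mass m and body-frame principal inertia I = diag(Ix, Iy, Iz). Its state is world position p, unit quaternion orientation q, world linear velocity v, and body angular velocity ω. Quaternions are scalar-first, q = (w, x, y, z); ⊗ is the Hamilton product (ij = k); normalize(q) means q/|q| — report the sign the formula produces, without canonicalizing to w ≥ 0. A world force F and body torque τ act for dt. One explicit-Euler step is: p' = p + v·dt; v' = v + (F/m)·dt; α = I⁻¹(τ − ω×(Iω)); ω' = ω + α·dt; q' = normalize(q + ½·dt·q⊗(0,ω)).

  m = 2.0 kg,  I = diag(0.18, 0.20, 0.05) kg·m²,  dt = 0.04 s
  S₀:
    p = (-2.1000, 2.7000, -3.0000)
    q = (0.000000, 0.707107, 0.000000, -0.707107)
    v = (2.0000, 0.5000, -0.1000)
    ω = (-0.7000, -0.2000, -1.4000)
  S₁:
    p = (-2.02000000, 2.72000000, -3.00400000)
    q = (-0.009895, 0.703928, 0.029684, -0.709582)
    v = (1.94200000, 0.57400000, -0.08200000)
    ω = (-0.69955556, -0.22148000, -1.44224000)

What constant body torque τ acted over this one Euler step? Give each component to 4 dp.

τ = (-0.0400, 0.0200, -0.0500)

Δω = ω₁−ω₀ = (0.00044444, -0.02148000, -0.04224000)
precession coupling = (-0.0420, 0.1274, 0.0028)
I·α + gyro = (-0.0400, 0.0200, -0.0500)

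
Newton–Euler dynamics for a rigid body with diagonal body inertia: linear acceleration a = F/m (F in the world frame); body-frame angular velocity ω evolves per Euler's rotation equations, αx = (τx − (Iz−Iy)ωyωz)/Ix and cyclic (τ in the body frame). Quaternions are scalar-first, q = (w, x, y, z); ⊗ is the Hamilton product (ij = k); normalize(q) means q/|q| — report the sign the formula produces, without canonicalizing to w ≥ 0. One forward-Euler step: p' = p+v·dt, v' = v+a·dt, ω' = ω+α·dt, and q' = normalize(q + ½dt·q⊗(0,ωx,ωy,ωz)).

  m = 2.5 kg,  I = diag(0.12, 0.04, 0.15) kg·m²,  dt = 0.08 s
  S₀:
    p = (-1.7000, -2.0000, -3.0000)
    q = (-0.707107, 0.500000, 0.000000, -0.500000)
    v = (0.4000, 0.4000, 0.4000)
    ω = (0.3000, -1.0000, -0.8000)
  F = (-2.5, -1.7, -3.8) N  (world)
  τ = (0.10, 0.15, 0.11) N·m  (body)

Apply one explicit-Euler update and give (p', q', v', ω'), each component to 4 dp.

p' = (-1.6680, -1.9680, -2.9680)
q' = (-0.7281, 0.4709, 0.0382, -0.4967)
v' = (0.3200, 0.3456, 0.2784)
ω' = (0.3080, -0.7144, -0.7541)

p' = p + v·dt = (-1.6680, -1.9680, -2.9680)
v + (F/m)dt = (0.3200, 0.3456, 0.2784)
angular accel α = (0.1000, 3.5700, 0.5733)
ω + α·dt = (0.3080, -0.7144, -0.7541)
2q̇ = q⊗(0,ω) = (-0.5500000, -0.7121321, 0.9571070, 0.0656856)
updated quaternion q' = (-0.7281, 0.4709, 0.0382, -0.4967)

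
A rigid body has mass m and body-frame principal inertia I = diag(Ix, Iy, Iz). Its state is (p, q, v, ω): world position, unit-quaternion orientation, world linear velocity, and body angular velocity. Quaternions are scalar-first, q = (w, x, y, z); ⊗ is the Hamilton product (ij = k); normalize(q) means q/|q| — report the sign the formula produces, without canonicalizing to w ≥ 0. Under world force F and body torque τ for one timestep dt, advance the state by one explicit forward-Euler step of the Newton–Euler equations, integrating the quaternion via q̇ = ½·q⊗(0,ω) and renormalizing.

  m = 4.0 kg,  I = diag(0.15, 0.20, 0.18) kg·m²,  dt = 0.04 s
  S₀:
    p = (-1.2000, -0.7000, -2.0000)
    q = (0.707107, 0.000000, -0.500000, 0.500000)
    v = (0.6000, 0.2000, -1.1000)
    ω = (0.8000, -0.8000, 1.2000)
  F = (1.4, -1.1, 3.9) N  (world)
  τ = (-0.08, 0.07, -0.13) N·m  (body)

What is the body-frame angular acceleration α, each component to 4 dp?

α = (-0.6613, 0.4940, -0.5444)

precession coupling ω×(Iω) = (0.0192, -0.0288, -0.0320)
(τ − ω×Iω)/I = (-0.6613, 0.4940, -0.5444)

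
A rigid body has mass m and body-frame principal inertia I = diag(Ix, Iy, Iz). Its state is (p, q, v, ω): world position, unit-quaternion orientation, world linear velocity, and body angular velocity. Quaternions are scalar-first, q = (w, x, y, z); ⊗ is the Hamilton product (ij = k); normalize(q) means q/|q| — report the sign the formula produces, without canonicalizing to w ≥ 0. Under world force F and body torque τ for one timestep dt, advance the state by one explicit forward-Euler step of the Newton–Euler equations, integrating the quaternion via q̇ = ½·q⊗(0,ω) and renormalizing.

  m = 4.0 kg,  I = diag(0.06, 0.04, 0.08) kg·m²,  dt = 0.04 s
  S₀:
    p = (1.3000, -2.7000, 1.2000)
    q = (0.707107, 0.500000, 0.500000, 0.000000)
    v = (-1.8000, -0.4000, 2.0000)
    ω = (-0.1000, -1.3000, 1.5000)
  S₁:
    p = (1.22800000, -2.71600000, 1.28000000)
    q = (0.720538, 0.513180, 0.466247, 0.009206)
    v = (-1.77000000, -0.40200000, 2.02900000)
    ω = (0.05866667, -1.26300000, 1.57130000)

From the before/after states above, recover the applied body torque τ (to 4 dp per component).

τ = (0.1600, 0.0400, 0.1400)

Δω = ω₁−ω₀ = (0.15866667, 0.03700000, 0.07130000)
τ = I·(Δω/dt) + ω₀×(Iω₀) = (0.1600, 0.0400, 0.1400)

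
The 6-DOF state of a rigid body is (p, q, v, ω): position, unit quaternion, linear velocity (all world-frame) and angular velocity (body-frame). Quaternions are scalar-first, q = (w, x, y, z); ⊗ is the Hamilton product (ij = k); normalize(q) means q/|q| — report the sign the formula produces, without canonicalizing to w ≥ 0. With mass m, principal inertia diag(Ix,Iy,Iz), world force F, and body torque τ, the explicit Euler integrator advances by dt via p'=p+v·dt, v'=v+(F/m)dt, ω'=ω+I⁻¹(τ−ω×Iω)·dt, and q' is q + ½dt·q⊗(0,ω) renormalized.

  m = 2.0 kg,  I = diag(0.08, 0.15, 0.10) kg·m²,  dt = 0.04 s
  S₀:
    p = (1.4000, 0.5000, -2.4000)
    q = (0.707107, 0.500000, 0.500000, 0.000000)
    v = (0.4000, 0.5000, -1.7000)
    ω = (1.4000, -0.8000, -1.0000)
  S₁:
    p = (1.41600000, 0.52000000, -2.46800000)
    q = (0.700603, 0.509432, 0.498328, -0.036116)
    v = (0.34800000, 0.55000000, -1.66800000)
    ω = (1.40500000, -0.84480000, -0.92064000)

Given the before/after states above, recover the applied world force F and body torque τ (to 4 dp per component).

ω₁ − ω₀ = (0.00500000, -0.04480000, 0.07936000)
τ = I·(Δω/dt) + ω₀×(Iω₀) = (-0.0300, -0.1400, 0.1200)
Δv = v₁−v₀ = (-0.05200000, 0.05000000, 0.03200000)
F = m·Δv/dt = (-2.6000, 2.5000, 1.6000)

F = (-2.6000, 2.5000, 1.6000)
τ = (-0.0300, -0.1400, 0.1200)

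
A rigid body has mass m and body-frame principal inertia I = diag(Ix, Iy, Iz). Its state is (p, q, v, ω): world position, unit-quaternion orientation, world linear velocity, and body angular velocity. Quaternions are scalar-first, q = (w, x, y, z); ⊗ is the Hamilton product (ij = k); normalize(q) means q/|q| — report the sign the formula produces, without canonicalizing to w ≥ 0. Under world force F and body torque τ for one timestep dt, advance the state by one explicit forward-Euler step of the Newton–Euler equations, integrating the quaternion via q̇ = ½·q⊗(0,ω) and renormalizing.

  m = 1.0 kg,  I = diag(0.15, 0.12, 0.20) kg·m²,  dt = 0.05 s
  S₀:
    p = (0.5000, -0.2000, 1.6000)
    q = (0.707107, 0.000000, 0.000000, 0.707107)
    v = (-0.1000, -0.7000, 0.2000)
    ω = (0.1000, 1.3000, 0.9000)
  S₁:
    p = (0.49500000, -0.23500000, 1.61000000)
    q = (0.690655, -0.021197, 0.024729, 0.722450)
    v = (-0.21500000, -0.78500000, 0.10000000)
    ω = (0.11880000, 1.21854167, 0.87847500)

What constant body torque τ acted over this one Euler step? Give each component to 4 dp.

rate change Δω = (0.01880000, -0.08145833, -0.02152500)
ω₀×(Iω₀) = (0.0936, -0.0045, -0.0039)
I·α + gyro = (0.1500, -0.2000, -0.0900)

τ = (0.1500, -0.2000, -0.0900)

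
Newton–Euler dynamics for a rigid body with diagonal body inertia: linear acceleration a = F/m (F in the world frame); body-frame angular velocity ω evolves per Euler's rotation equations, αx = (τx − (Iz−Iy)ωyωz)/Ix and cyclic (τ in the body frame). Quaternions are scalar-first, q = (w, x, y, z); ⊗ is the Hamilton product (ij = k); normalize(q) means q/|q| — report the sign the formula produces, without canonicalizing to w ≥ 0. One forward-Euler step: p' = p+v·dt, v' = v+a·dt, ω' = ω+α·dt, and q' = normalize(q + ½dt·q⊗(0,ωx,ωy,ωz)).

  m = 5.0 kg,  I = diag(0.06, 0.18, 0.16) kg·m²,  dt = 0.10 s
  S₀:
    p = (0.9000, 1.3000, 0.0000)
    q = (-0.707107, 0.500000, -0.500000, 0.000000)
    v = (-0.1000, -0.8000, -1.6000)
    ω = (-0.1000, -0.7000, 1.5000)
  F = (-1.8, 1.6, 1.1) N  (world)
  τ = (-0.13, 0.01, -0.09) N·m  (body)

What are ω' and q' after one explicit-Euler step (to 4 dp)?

angular accel α = (-2.5167, -0.0278, -0.6150)
ω' = ω + α·dt = (-0.3517, -0.7028, 1.4385)
2q̇ = q⊗(0,ω) = (-0.3000000, -0.6792893, -0.2550251, -1.4606605)
q' = normalize(q + ½dt·q⊗(0,ω)) = (-0.7196, 0.4644, -0.5110, -0.0728)

ω' = (-0.3517, -0.7028, 1.4385)
q' = (-0.7196, 0.4644, -0.5110, -0.0728)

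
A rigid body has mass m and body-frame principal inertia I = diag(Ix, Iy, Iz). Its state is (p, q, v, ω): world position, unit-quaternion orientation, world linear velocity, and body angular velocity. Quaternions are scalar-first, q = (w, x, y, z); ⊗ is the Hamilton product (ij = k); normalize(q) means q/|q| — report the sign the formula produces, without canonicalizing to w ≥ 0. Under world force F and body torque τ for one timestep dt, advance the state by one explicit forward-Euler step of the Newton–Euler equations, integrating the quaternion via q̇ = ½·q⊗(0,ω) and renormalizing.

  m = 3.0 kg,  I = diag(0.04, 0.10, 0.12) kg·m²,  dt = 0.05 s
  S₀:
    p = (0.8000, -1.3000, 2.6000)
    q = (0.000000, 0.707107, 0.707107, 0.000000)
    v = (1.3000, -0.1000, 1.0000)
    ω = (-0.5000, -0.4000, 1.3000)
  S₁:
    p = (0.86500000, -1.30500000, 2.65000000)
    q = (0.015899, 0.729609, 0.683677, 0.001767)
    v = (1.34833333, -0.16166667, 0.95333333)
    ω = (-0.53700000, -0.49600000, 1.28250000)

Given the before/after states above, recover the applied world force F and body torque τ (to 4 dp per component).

v₁ − v₀ = (0.04833333, -0.06166667, -0.04666667)
F = m·Δv/dt = (2.9000, -3.7000, -2.8000)
rate change Δω = (-0.03700000, -0.09600000, -0.01750000)
precession coupling = (-0.0104, 0.0520, 0.0120)
I·α + gyro = (-0.0400, -0.1400, -0.0300)

F = (2.9000, -3.7000, -2.8000)
τ = (-0.0400, -0.1400, -0.0300)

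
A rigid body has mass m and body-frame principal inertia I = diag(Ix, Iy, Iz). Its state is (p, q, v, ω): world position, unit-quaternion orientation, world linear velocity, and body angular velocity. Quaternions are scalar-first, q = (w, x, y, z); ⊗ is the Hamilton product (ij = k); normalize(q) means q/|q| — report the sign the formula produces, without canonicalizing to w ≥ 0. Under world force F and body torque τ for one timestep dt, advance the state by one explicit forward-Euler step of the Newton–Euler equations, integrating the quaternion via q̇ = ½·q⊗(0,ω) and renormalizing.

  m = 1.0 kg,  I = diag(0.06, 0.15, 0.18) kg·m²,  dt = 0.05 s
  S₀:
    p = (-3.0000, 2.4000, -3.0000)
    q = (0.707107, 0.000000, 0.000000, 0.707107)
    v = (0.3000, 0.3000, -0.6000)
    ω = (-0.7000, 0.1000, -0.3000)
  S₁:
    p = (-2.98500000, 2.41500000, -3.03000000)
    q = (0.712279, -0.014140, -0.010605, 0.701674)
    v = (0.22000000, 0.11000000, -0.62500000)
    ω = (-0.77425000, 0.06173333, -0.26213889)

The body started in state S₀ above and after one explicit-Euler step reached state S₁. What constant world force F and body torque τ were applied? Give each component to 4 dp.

Δω = ω₁−ω₀ = (-0.07425000, -0.03826667, 0.03786111)
applied torque τ = (-0.0900, -0.1400, 0.1300)
velocity change Δv = (-0.08000000, -0.19000000, -0.02500000)
F = m·Δv/dt = (-1.6000, -3.8000, -0.5000)

F = (-1.6000, -3.8000, -0.5000)
τ = (-0.0900, -0.1400, 0.1300)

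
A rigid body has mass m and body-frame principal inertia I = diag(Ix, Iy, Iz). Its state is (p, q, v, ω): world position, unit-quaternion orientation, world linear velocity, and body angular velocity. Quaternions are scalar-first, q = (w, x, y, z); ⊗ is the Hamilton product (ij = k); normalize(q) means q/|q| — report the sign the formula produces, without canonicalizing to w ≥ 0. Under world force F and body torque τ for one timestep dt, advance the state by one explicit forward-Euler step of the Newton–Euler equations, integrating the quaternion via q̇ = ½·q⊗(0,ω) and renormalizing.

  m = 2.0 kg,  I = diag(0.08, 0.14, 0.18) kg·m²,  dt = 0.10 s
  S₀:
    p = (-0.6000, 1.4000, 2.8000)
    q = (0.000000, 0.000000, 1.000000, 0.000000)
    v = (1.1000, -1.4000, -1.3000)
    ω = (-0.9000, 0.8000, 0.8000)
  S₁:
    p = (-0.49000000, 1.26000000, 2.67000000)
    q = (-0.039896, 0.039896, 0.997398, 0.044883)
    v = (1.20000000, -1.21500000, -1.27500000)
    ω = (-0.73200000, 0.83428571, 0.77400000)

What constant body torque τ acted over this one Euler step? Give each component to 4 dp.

ω₁ − ω₀ = (0.16800000, 0.03428571, -0.02600000)
ω₀×(Iω₀) = (0.0256, 0.0720, -0.0432)
applied torque τ = (0.1600, 0.1200, -0.0900)

τ = (0.1600, 0.1200, -0.0900)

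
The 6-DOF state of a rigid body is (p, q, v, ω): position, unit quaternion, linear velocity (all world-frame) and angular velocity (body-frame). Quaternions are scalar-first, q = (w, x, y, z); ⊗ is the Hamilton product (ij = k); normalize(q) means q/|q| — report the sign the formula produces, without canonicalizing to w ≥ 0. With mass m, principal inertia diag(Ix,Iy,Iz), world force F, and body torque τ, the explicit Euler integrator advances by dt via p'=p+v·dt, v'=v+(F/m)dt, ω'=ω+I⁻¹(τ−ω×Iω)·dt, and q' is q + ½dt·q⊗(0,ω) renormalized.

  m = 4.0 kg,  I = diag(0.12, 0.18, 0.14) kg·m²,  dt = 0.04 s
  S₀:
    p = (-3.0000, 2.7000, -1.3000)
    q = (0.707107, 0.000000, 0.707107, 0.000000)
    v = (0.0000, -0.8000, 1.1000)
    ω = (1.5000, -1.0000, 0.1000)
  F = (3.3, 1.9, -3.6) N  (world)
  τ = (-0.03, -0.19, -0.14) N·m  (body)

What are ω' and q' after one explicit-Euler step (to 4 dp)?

precession coupling ω×(Iω) = (0.0040, -0.0030, -0.0900)
α = I⁻¹(τ − ω×Iω) = (-0.2833, -1.0389, -0.3571)
ω' = ω + α·dt = (1.4887, -1.0416, 0.0857)
2q̇ = q⊗(0,ω) = (0.7071070, 1.1313712, -0.7071070, -0.9899498)
updated quaternion q' = (0.7208, 0.0226, 0.6925, -0.0198)

ω' = (1.4887, -1.0416, 0.0857)
q' = (0.7208, 0.0226, 0.6925, -0.0198)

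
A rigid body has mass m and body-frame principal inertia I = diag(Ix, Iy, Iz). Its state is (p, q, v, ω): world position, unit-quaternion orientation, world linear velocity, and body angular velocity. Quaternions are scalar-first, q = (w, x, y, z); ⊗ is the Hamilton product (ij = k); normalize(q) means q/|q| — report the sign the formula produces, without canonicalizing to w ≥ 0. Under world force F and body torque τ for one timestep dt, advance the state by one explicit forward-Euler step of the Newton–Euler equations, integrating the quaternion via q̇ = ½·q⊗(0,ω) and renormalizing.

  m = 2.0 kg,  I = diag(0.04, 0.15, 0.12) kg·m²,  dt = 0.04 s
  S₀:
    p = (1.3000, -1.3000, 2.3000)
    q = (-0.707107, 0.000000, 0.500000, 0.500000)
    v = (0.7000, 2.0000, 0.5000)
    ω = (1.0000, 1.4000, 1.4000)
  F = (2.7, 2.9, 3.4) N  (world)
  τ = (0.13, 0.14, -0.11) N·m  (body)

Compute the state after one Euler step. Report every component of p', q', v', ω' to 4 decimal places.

p + v·dt = (1.3280, -1.2200, 2.3200)
new velocity v' = (0.7540, 2.0580, 0.5680)
precession coupling ω×(Iω) = (-0.0588, -0.1120, 0.1540)
α = I⁻¹(τ − ω×Iω) = (4.7200, 1.6800, -2.2000)
ω' = ω + α·dt = (1.1888, 1.4672, 1.3120)
2q̇ = q⊗(0,ω) = (-1.4000000, -0.7071070, -0.4899498, -1.4899498)
q + ½dt·q⊗(0,ω), renormalized = (-0.7344, -0.0141, 0.4897, 0.4697)

p' = (1.3280, -1.2200, 2.3200)
q' = (-0.7344, -0.0141, 0.4897, 0.4697)
v' = (0.7540, 2.0580, 0.5680)
ω' = (1.1888, 1.4672, 1.3120)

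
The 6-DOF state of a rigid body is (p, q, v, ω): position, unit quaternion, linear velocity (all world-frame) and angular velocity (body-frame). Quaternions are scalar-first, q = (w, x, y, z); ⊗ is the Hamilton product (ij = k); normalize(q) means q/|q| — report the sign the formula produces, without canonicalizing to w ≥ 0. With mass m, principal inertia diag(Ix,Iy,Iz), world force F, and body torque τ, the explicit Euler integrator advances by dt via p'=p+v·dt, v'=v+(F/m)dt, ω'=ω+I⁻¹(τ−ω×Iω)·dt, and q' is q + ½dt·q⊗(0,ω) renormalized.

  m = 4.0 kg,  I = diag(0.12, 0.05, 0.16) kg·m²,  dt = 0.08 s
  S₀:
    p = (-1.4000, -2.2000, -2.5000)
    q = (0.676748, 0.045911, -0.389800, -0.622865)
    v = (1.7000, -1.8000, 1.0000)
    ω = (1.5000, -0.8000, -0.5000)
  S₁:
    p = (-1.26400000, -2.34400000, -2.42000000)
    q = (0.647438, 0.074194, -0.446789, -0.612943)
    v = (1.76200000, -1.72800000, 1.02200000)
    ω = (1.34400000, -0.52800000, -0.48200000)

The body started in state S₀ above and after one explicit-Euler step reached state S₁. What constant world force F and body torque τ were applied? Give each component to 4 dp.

F = (3.1000, 3.6000, 1.1000)
τ = (-0.1900, 0.2000, 0.1200)

velocity change Δv = (0.06200000, 0.07200000, 0.02200000)
F = m·Δv/dt = (3.1000, 3.6000, 1.1000)
rate change Δω = (-0.15600000, 0.27200000, 0.01800000)
precession coupling = (0.0440, 0.0300, 0.0840)
applied torque τ = (-0.1900, 0.2000, 0.1200)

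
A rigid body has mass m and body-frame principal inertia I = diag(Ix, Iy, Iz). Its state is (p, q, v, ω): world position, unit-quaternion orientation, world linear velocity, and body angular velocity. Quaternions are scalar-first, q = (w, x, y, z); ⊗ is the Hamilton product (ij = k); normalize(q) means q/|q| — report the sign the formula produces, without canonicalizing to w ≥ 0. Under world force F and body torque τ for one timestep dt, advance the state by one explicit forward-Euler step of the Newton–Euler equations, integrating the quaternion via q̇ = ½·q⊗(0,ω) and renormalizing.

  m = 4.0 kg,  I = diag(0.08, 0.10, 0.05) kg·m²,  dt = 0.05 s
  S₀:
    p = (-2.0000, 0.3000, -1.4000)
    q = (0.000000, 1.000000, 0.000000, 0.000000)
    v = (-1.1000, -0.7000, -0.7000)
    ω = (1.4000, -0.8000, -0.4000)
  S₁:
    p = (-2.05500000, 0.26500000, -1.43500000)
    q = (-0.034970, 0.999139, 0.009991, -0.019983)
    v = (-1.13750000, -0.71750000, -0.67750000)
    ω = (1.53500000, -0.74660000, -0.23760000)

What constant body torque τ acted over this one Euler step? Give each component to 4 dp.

rate change Δω = (0.13500000, 0.05340000, 0.16240000)
applied torque τ = (0.2000, 0.0900, 0.1400)

τ = (0.2000, 0.0900, 0.1400)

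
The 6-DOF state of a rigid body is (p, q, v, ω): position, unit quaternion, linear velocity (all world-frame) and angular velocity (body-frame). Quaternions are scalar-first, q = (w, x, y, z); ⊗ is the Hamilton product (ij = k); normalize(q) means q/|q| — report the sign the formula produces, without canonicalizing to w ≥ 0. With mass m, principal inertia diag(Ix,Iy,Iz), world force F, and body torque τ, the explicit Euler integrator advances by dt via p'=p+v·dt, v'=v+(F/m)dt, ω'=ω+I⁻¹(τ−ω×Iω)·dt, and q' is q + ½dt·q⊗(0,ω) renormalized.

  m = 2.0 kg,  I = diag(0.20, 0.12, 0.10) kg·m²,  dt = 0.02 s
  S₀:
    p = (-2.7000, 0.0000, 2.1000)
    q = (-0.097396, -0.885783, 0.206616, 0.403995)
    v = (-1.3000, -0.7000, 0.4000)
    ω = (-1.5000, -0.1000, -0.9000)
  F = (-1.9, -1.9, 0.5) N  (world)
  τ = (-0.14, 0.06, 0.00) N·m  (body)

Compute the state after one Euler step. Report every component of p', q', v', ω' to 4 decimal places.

p' = (-2.7260, -0.0140, 2.1080)
q' = (-0.1068, -0.8856, 0.1927, 0.4088)
v' = (-1.3190, -0.7190, 0.4050)
ω' = (-1.5138, -0.1125, -0.8976)

angular accel α = (-0.6910, -0.6250, 0.1200)
ω + α·dt = (-1.5138, -0.1125, -0.8976)
Hamilton product q⊗(0,ω) = (-0.9444174, 0.0005391, -1.3934576, 0.4861587)
q' = normalize(q + ½dt·q⊗(0,ω)) = (-0.1068, -0.8856, 0.1927, 0.4088)
a = F/m = (-0.9500, -0.9500, 0.2500)
new position p' = (-2.7260, -0.0140, 2.1080)
v' = v + a·dt = (-1.3190, -0.7190, 0.4050)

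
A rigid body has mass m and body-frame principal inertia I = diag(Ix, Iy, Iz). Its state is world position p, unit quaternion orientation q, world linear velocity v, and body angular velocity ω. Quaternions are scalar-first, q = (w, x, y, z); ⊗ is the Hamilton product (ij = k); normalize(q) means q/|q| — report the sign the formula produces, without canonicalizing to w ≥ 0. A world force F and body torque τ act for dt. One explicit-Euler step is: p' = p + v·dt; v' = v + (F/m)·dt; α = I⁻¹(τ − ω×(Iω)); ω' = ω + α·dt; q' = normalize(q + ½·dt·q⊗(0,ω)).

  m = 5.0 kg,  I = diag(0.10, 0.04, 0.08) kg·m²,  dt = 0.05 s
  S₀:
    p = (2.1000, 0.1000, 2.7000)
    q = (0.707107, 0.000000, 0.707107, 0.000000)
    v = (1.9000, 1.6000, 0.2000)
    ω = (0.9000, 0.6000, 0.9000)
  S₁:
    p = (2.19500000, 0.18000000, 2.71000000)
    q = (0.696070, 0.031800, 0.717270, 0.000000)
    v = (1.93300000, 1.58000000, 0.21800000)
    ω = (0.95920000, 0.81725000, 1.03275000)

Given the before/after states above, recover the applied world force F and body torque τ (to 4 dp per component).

F = (3.3000, -2.0000, 1.8000)
τ = (0.1400, 0.1900, 0.1800)

ω₁ − ω₀ = (0.05920000, 0.21725000, 0.13275000)
applied torque τ = (0.1400, 0.1900, 0.1800)
v₁ − v₀ = (0.03300000, -0.02000000, 0.01800000)
applied force F = (3.3000, -2.0000, 1.8000)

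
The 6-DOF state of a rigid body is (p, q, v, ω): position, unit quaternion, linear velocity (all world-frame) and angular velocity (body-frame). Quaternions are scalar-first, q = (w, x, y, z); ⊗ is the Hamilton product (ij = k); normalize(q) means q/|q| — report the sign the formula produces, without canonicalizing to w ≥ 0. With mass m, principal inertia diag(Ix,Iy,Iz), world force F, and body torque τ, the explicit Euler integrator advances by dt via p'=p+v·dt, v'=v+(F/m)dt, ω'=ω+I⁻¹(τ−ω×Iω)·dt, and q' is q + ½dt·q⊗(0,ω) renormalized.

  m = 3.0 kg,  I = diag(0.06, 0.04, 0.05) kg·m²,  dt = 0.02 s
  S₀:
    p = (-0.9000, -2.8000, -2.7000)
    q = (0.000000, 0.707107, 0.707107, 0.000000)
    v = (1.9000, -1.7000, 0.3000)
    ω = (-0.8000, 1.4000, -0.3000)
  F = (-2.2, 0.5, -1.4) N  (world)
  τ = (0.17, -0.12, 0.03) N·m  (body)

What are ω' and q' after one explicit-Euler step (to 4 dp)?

precession coupling ω×(Iω) = (-0.0042, 0.0024, 0.0224)
angular accel α = (2.9033, -3.0600, 0.1520)
ω + α·dt = (-0.7419, 1.3388, -0.2970)
Hamilton product q⊗(0,ω) = (-0.4242642, -0.2121321, 0.2121321, 1.5556354)
q + ½dt·q⊗(0,ω), renormalized = (-0.0042, 0.7049, 0.7091, 0.0156)

ω' = (-0.7419, 1.3388, -0.2970)
q' = (-0.0042, 0.7049, 0.7091, 0.0156)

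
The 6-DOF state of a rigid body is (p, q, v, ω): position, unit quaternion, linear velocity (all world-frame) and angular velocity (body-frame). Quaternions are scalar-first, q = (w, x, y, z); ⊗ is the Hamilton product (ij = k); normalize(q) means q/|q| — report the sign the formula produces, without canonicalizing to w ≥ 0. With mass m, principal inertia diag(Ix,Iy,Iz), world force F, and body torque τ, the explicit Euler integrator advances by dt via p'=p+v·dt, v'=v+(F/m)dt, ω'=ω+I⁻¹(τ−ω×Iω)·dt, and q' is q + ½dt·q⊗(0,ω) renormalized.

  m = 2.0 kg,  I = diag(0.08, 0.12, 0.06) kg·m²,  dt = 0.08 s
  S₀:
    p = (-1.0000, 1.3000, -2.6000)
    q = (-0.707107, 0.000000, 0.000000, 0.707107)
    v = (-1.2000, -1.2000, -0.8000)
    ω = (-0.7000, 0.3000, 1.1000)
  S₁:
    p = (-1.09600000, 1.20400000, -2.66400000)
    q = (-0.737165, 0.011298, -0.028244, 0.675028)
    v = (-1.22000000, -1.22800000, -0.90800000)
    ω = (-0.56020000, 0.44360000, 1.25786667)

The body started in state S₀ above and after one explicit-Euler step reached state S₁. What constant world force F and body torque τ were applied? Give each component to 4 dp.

Δω = ω₁−ω₀ = (0.13980000, 0.14360000, 0.15786667)
τ = I·(Δω/dt) + ω₀×(Iω₀) = (0.1200, 0.2000, 0.1100)
v₁ − v₀ = (-0.02000000, -0.02800000, -0.10800000)
m·(v₁−v₀)/dt = (-0.5000, -0.7000, -2.7000)

F = (-0.5000, -0.7000, -2.7000)
τ = (0.1200, 0.2000, 0.1100)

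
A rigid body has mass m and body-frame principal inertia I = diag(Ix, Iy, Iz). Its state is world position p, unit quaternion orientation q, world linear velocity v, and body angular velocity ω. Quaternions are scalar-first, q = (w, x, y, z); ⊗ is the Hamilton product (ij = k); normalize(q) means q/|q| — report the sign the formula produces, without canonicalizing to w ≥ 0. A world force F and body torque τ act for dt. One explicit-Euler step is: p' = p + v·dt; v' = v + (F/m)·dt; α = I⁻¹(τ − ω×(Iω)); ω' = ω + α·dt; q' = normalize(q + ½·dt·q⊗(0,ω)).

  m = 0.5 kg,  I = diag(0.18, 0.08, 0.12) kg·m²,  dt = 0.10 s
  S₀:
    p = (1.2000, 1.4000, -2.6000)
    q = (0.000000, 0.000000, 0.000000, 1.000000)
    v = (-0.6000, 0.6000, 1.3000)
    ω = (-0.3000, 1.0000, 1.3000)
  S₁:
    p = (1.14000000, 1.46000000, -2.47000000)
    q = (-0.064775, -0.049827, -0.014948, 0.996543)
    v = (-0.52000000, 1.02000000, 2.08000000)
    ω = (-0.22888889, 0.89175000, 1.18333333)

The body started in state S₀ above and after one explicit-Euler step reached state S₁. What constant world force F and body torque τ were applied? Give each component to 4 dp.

F = (0.4000, 2.1000, 3.9000)
τ = (0.1800, -0.1100, -0.1100)

rate change Δω = (0.07111111, -0.10825000, -0.11666667)
gyro term ω₀×Iω₀ = (0.0520, -0.0234, 0.0300)
I·α + gyro = (0.1800, -0.1100, -0.1100)
velocity change Δv = (0.08000000, 0.42000000, 0.78000000)
m·(v₁−v₀)/dt = (0.4000, 2.1000, 3.9000)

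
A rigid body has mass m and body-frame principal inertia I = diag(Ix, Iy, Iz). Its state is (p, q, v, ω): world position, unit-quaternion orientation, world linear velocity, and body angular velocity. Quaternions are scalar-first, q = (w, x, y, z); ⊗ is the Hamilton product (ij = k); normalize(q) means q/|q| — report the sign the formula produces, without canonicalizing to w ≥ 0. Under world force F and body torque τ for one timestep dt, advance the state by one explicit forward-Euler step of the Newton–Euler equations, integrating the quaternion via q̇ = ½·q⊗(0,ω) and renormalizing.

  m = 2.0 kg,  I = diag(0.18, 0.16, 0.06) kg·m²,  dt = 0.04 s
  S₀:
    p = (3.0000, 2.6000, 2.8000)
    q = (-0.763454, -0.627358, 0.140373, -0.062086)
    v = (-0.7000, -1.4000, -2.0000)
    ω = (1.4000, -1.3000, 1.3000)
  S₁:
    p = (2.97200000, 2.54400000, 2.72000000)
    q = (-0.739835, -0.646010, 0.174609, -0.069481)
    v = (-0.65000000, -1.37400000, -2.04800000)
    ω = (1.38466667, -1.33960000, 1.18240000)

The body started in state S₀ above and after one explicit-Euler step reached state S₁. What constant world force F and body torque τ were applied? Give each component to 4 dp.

F = (2.5000, 1.3000, -2.4000)
τ = (0.1000, 0.0600, -0.1400)

Δv = v₁−v₀ = (0.05000000, 0.02600000, -0.04800000)
m·(v₁−v₀)/dt = (2.5000, 1.3000, -2.4000)
rate change Δω = (-0.01533333, -0.03960000, -0.11760000)
τ = I·(Δω/dt) + ω₀×(Iω₀) = (0.1000, 0.0600, -0.1400)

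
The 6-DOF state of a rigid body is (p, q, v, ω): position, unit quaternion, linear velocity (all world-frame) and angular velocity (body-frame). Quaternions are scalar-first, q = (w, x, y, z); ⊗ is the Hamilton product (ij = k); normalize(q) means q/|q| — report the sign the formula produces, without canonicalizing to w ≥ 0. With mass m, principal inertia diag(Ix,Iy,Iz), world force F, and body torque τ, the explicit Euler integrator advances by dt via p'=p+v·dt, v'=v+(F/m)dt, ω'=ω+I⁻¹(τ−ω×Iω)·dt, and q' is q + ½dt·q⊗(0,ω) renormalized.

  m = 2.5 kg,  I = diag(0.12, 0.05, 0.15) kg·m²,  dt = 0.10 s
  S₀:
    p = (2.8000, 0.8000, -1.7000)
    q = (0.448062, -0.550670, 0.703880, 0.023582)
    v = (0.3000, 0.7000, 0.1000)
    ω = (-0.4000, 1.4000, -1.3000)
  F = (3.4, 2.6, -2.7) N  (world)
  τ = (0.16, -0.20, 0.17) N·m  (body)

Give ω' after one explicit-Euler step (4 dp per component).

ω' = (-0.1150, 1.0312, -1.2128)

gyro term ω×Iω = (-0.1820, -0.0156, 0.0392)
α = I⁻¹(τ − ω×Iω) = (2.8500, -3.6880, 0.8720)
ω + α·dt = (-0.1150, 1.0312, -1.2128)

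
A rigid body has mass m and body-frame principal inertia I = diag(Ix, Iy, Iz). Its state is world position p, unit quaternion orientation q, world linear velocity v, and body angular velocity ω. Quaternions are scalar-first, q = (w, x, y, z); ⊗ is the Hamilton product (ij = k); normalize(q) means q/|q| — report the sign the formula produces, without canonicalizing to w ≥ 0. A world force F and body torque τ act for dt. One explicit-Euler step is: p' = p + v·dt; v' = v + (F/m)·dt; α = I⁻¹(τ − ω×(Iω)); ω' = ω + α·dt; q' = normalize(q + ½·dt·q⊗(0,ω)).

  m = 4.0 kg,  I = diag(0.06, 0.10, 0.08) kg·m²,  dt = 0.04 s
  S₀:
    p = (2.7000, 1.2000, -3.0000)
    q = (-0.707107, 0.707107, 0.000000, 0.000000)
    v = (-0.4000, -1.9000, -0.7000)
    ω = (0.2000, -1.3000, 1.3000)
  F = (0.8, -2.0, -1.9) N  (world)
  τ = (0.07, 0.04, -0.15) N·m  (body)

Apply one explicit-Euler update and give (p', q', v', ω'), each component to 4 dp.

p' = (2.6840, 1.1240, -3.0280)
q' = (-0.7095, 0.7038, 0.0000, -0.0367)
v' = (-0.3920, -1.9200, -0.7190)
ω' = (0.2241, -1.2819, 1.2302)

(τ − ω×Iω)/I = (0.6033, 0.4520, -1.7450)
ω' = ω + α·dt = (0.2241, -1.2819, 1.2302)
q⊗(0,ω) = (-0.1414214, -0.1414214, 0.0000000, -1.8384782)
q' = normalize(q + ½dt·q⊗(0,ω)) = (-0.7095, 0.7038, 0.0000, -0.0367)
a = (0.2000, -0.5000, -0.4750)
p + v·dt = (2.6840, 1.1240, -3.0280)
v' = v + a·dt = (-0.3920, -1.9200, -0.7190)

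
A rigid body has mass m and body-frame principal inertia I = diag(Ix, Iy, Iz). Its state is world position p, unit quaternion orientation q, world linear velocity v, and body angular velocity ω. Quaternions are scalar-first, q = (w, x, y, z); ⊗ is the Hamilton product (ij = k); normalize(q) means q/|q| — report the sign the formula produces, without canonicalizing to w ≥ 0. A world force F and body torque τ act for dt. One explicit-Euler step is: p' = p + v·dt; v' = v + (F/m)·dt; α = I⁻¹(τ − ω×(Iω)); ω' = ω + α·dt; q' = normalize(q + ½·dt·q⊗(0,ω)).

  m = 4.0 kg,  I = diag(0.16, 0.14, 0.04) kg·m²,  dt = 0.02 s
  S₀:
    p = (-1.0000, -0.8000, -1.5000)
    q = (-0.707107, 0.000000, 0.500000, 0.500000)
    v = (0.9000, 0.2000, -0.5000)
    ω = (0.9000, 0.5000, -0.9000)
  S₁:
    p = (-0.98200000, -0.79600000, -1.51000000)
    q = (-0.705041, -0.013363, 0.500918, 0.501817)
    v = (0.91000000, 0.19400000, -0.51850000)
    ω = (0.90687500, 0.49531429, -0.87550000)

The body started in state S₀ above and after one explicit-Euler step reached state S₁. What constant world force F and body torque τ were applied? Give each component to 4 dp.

F = (2.0000, -1.2000, -3.7000)
τ = (0.1000, -0.1300, 0.0400)

ω₁ − ω₀ = (0.00687500, -0.00468571, 0.02450000)
ω₀×(Iω₀) = (0.0450, -0.0972, -0.0090)
I·α + gyro = (0.1000, -0.1300, 0.0400)
Δv = v₁−v₀ = (0.01000000, -0.00600000, -0.01850000)
m·(v₁−v₀)/dt = (2.0000, -1.2000, -3.7000)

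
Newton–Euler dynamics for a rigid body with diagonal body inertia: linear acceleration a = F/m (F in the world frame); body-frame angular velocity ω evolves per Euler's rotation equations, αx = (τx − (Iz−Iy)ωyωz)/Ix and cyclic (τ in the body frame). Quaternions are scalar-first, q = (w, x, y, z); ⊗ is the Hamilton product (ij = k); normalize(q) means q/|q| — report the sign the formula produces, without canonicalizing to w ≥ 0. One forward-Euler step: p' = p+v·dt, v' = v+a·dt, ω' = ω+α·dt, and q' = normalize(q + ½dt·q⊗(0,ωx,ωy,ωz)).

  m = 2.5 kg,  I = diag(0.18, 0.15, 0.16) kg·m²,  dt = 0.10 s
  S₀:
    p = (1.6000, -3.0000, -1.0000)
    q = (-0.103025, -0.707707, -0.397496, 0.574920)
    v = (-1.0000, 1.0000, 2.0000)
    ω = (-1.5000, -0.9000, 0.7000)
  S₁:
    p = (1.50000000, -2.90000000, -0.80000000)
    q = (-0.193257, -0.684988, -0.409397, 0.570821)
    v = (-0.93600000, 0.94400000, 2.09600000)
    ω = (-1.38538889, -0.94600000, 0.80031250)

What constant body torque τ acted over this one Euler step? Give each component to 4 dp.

τ = (0.2000, -0.0900, 0.1200)

ω₁ − ω₀ = (0.11461111, -0.04600000, 0.10031250)
precession coupling = (-0.0063, -0.0210, -0.0405)
applied torque τ = (0.2000, -0.0900, 0.1200)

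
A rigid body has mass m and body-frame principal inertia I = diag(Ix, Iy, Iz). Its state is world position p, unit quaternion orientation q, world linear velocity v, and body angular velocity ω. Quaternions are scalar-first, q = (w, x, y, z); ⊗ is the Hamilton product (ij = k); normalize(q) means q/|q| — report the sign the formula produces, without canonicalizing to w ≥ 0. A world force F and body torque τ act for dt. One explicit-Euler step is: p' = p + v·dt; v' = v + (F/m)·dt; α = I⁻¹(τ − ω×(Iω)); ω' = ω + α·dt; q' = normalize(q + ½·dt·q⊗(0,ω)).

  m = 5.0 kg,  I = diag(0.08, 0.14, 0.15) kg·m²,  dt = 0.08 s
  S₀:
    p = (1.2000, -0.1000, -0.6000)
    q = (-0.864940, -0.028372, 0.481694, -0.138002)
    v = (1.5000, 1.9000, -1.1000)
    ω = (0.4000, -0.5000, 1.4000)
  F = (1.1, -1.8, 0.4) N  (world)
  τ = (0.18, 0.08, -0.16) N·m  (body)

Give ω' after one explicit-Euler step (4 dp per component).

ω' = (0.5870, -0.4319, 1.3211)

precession coupling ω×(Iω) = (-0.0070, -0.0392, -0.0120)
α = I⁻¹(τ − ω×Iω) = (2.3375, 0.8514, -0.9867)
ω' = ω + α·dt = (0.5870, -0.4319, 1.3211)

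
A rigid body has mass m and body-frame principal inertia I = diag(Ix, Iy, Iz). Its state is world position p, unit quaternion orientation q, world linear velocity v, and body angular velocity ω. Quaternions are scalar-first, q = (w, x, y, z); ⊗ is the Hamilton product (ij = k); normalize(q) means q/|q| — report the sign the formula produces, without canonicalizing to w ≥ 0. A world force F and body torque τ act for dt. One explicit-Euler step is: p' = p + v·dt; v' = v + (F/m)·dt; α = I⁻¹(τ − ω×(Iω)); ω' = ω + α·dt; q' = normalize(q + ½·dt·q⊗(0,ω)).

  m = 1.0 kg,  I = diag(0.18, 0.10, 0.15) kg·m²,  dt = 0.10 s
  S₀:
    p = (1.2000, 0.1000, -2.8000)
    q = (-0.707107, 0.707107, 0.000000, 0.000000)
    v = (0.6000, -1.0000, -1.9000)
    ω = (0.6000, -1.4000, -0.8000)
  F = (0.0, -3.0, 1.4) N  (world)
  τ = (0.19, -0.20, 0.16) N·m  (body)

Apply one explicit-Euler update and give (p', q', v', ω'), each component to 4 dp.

ω×(Iω) gyroscopic = (0.0560, -0.0144, 0.0672)
(τ − ω×Iω)/I = (0.7444, -1.8560, 0.6187)
new body rate ω' = (0.6744, -1.5856, -0.7381)
Hamilton product q⊗(0,ω) = (-0.4242642, -0.4242642, 1.5556354, -0.4242642)
q' = normalize(q + ½dt·q⊗(0,ω)) = (-0.7256, 0.6834, 0.0775, -0.0211)
p' = p + v·dt = (1.2600, 0.0000, -2.9900)
v + (F/m)dt = (0.6000, -1.3000, -1.7600)

p' = (1.2600, 0.0000, -2.9900)
q' = (-0.7256, 0.6834, 0.0775, -0.0211)
v' = (0.6000, -1.3000, -1.7600)
ω' = (0.6744, -1.5856, -0.7381)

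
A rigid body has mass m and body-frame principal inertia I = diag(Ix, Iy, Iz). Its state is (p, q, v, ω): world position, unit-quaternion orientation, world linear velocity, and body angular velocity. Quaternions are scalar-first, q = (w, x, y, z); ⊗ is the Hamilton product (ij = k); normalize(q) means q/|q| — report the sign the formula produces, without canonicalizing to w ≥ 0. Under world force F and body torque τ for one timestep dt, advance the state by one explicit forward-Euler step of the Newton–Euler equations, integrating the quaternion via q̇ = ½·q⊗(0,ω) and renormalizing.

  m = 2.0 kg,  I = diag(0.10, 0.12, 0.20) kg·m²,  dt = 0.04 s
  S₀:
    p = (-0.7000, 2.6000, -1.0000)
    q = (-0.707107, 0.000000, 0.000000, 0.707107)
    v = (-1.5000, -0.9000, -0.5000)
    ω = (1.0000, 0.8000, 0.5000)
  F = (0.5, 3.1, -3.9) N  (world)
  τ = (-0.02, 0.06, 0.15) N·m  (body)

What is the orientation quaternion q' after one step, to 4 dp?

q⊗(0,ω) = (-0.3535535, -1.2727926, 0.1414214, -0.3535535)
q + ½dt·q⊗(0,ω), renormalized = (-0.7139, -0.0254, 0.0028, 0.6998)

q' = (-0.7139, -0.0254, 0.0028, 0.6998)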